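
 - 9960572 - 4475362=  - 14435934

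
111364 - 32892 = 78472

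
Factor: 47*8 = 2^3*47^1  =  376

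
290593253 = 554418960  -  263825707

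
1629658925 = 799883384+829775541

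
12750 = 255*50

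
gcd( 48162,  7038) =138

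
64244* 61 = 3918884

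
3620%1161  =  137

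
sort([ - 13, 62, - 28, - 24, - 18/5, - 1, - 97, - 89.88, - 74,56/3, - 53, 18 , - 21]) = [ - 97, - 89.88 ,-74 ,-53, - 28, - 24 , - 21 , - 13 , - 18/5, - 1,18,  56/3, 62] 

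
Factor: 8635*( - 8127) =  - 3^3*5^1*7^1*11^1*43^1 * 157^1= - 70176645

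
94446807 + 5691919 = 100138726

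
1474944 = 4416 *334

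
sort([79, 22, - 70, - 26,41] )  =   [-70,  -  26,22, 41, 79]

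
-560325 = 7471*( - 75) 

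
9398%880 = 598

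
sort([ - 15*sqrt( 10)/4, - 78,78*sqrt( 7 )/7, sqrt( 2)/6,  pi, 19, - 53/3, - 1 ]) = [-78, - 53/3 , - 15*sqrt( 10 )/4, - 1,sqrt( 2)/6,  pi,19,78*sqrt( 7 ) /7 ]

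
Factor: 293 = 293^1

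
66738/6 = 11123= 11123.00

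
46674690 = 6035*7734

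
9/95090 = 9/95090  =  0.00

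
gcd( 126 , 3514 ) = 14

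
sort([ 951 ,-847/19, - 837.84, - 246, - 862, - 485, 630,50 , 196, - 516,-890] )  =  [ - 890, - 862,-837.84, - 516, - 485,-246, - 847/19,  50,196,630,951] 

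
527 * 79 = 41633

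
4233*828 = 3504924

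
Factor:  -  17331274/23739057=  - 2^1 * 3^( - 2) * 41^1*241^1*877^1 * 2637673^(-1)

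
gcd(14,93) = 1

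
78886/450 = 39443/225 = 175.30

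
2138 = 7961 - 5823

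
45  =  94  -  49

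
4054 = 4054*1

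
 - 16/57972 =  - 1 + 14489/14493 = - 0.00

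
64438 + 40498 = 104936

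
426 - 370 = 56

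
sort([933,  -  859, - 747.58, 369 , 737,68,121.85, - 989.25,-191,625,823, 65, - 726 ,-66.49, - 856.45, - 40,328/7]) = [-989.25 , - 859, - 856.45, - 747.58 ,-726, - 191, - 66.49,-40,328/7,65 , 68, 121.85, 369, 625,737, 823, 933 ] 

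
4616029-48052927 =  - 43436898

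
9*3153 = 28377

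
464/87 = 16/3 = 5.33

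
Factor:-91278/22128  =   -33/8 = - 2^(  -  3)*3^1 * 11^1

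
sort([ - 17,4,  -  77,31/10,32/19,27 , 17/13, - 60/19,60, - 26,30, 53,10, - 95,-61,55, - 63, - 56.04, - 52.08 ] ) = [ - 95, - 77, - 63, - 61,-56.04, - 52.08,  -  26,-17,  -  60/19,17/13, 32/19,31/10, 4,10,27,30, 53,  55,60]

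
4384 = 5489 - 1105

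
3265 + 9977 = 13242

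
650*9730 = 6324500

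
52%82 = 52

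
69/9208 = 69/9208=   0.01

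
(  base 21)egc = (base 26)9gm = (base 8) 14572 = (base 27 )8PF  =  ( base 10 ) 6522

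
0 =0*8070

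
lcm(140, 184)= 6440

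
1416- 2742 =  - 1326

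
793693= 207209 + 586484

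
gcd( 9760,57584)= 976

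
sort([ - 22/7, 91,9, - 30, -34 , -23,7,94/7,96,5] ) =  [ - 34, - 30, - 23,-22/7,5,7,9,94/7 , 91, 96] 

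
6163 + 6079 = 12242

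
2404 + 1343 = 3747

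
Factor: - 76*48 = - 3648  =  -2^6 * 3^1* 19^1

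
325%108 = 1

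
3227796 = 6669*484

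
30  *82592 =2477760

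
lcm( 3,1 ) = 3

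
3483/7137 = 387/793 = 0.49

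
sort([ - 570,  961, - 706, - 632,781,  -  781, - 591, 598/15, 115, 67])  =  [ - 781 , - 706, - 632,  -  591, - 570,598/15, 67, 115, 781,961]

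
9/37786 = 9/37786 = 0.00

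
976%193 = 11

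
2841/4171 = 2841/4171 = 0.68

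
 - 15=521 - 536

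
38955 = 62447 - 23492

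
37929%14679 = 8571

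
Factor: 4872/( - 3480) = -7/5 = - 5^( - 1 ) * 7^1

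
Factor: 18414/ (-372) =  - 99/2 = -2^(-1)*3^2*11^1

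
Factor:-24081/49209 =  -23/47= - 23^1*47^( -1)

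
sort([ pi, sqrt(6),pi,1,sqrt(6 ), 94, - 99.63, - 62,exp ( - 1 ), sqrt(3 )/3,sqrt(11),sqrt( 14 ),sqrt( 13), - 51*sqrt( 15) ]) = [-51*sqrt(15 ), - 99.63, - 62, exp( - 1),sqrt ( 3)/3, 1,sqrt(6),  sqrt(6), pi,pi, sqrt(11),sqrt(13 ), sqrt(14 ),94] 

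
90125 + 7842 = 97967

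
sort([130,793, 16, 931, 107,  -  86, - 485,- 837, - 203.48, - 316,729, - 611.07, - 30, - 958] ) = [-958, - 837, - 611.07, - 485, - 316, - 203.48,- 86, - 30, 16,  107,130,729, 793,931 ] 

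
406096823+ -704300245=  - 298203422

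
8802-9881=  - 1079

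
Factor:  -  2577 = -3^1*859^1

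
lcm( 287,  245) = 10045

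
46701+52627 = 99328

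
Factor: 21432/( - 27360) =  - 2^( - 2 )*3^(-1) * 5^( - 1)*47^1= - 47/60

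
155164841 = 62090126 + 93074715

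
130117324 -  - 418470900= 548588224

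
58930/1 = 58930 = 58930.00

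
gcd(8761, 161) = 1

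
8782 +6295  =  15077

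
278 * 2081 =578518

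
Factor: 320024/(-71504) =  - 367/82 = -2^( - 1 )*41^( - 1)*367^1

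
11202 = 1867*6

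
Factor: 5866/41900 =2^( - 1 )*5^( - 2) * 7^1  =  7/50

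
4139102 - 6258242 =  - 2119140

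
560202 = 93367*6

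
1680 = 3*560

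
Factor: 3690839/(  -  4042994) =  - 2^(- 1 ) * 2021497^(-1)* 3690839^1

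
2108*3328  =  7015424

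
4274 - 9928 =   -  5654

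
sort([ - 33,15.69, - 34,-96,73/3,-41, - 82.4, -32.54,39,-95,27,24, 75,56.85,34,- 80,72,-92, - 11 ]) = [-96,-95,-92, - 82.4, - 80, - 41  , -34, - 33,- 32.54  ,-11, 15.69,  24, 73/3,27,34,39,56.85,72, 75]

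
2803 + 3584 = 6387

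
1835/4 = 458+3/4 = 458.75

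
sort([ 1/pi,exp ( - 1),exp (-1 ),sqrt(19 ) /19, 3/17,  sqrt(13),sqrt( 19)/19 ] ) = [ 3/17,sqrt( 19)/19, sqrt( 19)/19,  1/pi, exp( - 1), exp( -1), sqrt(13)]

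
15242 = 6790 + 8452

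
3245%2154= 1091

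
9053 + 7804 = 16857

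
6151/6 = 1025+1/6 = 1025.17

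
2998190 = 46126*65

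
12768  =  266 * 48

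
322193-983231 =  - 661038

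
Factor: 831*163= 135453 = 3^1*163^1* 277^1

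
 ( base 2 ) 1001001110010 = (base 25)7dm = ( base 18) ea6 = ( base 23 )8L7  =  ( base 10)4722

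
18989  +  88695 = 107684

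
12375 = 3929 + 8446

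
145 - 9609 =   -  9464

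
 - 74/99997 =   -  74/99997 = - 0.00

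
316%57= 31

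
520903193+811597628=1332500821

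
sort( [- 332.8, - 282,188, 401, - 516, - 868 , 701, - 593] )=[ - 868,- 593, - 516, - 332.8,-282, 188,401 , 701]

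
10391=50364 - 39973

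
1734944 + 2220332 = 3955276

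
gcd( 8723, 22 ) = 11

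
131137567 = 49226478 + 81911089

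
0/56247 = 0 =0.00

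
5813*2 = 11626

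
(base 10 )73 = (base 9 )81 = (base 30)2D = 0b1001001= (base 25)2N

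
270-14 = 256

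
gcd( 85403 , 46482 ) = 1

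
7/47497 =7/47497 =0.00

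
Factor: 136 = 2^3*17^1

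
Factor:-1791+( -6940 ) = -8731 =- 8731^1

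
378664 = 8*47333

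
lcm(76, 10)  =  380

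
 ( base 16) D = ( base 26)d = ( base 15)d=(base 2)1101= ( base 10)13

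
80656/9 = 80656/9 = 8961.78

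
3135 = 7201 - 4066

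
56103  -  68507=  -  12404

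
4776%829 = 631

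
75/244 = 75/244 = 0.31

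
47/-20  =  -3 + 13/20 = - 2.35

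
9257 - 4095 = 5162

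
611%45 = 26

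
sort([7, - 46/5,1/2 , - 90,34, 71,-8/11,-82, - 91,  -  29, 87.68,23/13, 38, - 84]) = [-91, - 90, - 84,-82,-29,-46/5, - 8/11,  1/2, 23/13, 7, 34,38, 71, 87.68 ]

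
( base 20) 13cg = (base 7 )36366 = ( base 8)22360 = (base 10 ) 9456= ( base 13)43c5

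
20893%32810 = 20893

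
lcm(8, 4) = 8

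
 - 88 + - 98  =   - 186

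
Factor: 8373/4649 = 3^1 * 2791^1 * 4649^( - 1)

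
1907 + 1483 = 3390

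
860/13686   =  430/6843 = 0.06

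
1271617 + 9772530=11044147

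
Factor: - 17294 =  - 2^1*8647^1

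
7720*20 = 154400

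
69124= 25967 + 43157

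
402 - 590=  - 188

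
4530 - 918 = 3612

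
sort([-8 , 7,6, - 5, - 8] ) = [-8, - 8, - 5 , 6, 7 ]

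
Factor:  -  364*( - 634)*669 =154389144 = 2^3*3^1 * 7^1*13^1*223^1*317^1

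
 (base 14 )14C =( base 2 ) 100001000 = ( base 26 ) a4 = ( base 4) 10020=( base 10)264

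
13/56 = 13/56 = 0.23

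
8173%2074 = 1951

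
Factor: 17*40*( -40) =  - 2^6 * 5^2*17^1 = -27200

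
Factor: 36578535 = 3^1* 5^1*7^1*348367^1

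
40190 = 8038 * 5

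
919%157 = 134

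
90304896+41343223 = 131648119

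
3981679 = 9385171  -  5403492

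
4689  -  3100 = 1589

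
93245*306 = 28532970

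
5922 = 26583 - 20661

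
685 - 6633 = -5948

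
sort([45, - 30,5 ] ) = [ -30 , 5 , 45 ] 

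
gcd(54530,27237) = 7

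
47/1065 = 47/1065=0.04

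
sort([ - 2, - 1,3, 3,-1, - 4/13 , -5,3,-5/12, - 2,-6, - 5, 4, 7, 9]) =[-6,  -  5 , - 5 , - 2, - 2 ,  -  1,-1,  -  5/12, - 4/13,  3, 3,3 , 4, 7,9]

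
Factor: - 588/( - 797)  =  2^2*3^1*7^2*797^(-1) 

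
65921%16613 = 16082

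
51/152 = 51/152= 0.34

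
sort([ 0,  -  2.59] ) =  [-2.59 , 0]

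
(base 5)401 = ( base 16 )65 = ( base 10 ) 101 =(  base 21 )4h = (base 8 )145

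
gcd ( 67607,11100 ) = 1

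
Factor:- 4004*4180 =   -  16736720 = - 2^4*5^1*7^1*11^2*13^1*19^1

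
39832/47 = 39832/47  =  847.49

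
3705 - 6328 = - 2623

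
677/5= 677/5 = 135.40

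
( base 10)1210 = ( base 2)10010111010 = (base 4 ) 102322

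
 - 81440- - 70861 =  - 10579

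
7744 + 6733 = 14477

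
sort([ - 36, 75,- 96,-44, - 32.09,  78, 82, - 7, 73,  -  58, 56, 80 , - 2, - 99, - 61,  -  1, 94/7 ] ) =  [ - 99, - 96, - 61, - 58,-44, - 36, - 32.09,-7, - 2, - 1, 94/7 , 56,  73, 75,78, 80,82]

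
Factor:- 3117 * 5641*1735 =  - 30506499795 = - 3^1 * 5^1*347^1*1039^1*5641^1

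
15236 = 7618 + 7618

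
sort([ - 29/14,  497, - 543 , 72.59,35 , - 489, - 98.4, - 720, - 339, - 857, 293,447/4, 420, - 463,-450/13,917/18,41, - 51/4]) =[ - 857, - 720, - 543 , - 489, - 463, - 339, - 98.4 , - 450/13,  -  51/4, - 29/14, 35,41,917/18 , 72.59, 447/4,293,420, 497 ] 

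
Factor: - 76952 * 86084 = -6624335968 = -2^5 * 9619^1*21521^1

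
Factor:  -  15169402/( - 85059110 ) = 7584701/42529555=5^( -1 )*461^(-1 )  *18451^( - 1 )*7584701^1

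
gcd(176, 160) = 16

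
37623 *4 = 150492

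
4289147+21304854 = 25594001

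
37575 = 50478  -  12903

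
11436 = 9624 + 1812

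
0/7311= 0= 0.00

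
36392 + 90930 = 127322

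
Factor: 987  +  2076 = 3^1 * 1021^1=3063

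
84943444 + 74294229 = 159237673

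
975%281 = 132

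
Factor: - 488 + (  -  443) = -7^2*19^1 = -931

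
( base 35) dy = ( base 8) 751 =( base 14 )26d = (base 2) 111101001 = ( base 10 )489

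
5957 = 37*161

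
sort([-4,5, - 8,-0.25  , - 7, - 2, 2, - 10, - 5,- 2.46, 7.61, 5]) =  [ - 10, -8, - 7,  -  5, - 4, - 2.46, - 2, - 0.25, 2, 5, 5, 7.61] 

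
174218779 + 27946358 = 202165137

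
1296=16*81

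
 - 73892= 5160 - 79052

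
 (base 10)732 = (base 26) 124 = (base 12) 510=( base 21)1DI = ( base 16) 2DC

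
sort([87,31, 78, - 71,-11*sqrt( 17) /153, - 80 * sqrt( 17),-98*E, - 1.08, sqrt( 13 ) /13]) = [ - 80*sqrt( 17), - 98*E, - 71, - 1.08,-11*sqrt( 17)/153, sqrt( 13 )/13, 31,78, 87]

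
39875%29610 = 10265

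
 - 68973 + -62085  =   - 131058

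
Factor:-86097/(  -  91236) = 2^ ( - 2 )*11^1*2609^1*7603^( - 1) = 28699/30412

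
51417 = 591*87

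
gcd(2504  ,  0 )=2504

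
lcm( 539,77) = 539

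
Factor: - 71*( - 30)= 2^1  *3^1 * 5^1*71^1 = 2130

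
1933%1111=822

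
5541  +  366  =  5907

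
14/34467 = 14/34467 = 0.00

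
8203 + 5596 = 13799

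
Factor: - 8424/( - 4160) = 81/40 = 2^( - 3) * 3^4*5^( - 1 ) 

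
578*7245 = 4187610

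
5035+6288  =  11323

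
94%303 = 94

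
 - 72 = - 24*3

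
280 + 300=580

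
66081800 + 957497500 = 1023579300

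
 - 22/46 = -11/23 = - 0.48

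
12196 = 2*6098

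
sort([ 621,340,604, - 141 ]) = [ - 141,340, 604,621]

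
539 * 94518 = 50945202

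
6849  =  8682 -1833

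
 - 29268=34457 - 63725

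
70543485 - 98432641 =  - 27889156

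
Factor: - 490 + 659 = 13^2 = 169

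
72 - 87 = -15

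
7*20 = 140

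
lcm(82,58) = 2378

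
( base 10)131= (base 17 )7c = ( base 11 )10A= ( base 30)4b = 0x83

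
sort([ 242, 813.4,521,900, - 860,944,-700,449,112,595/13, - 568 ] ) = [-860,  -  700, - 568,595/13, 112, 242,449,521, 813.4, 900,944]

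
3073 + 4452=7525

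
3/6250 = 3/6250 = 0.00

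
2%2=0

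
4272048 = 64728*66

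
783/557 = 783/557 = 1.41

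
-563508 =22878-586386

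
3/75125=3/75125 = 0.00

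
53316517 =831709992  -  778393475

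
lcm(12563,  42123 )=716091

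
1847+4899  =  6746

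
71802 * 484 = 34752168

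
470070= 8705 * 54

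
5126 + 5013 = 10139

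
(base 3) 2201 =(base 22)37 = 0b1001001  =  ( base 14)53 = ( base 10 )73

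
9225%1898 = 1633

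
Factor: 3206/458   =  7 = 7^1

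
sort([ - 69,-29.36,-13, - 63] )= [ - 69, - 63, - 29.36 , - 13] 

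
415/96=415/96 = 4.32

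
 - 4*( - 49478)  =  197912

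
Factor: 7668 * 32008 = 245437344 = 2^5*3^3*71^1* 4001^1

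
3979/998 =3979/998 =3.99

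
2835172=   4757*596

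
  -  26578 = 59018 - 85596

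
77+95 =172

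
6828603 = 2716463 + 4112140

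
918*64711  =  59404698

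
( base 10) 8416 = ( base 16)20E0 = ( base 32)870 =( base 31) 8NF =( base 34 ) 79I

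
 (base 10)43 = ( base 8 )53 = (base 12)37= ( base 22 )1l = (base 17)29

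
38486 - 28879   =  9607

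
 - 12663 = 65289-77952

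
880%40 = 0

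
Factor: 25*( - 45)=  - 1125 = - 3^2*5^3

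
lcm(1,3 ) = 3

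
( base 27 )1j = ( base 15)31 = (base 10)46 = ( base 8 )56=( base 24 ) 1M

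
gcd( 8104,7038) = 2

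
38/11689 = 38/11689 = 0.00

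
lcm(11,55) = 55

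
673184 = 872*772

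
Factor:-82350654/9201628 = -41175327/4600814 = -2^(-1) * 3^1 * 257^( - 1)*8951^ ( - 1 ) * 13725109^1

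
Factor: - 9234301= - 569^1*16229^1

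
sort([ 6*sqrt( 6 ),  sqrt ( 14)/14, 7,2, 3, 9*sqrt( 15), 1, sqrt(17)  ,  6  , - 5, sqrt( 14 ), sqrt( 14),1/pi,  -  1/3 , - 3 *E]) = [-3*E, - 5, - 1/3,sqrt( 14)/14,  1/pi, 1,2, 3, sqrt( 14 ),sqrt ( 14), sqrt( 17), 6,7, 6*sqrt ( 6 ), 9*sqrt( 15 )] 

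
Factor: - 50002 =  - 2^1 * 23^1*1087^1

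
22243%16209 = 6034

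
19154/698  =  9577/349 = 27.44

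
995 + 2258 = 3253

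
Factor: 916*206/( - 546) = - 94348/273 = - 2^2*3^ ( - 1)*7^( - 1) * 13^( - 1 )*103^1 * 229^1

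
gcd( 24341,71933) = 1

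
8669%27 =2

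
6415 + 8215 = 14630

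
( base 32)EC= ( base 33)dv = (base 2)111001100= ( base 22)kk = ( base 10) 460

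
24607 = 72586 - 47979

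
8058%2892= 2274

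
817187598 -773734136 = 43453462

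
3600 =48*75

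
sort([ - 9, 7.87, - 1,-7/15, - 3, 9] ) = [ -9, - 3, - 1, -7/15, 7.87,  9 ] 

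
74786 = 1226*61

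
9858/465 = 106/5 = 21.20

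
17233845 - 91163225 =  - 73929380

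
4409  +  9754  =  14163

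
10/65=2/13 = 0.15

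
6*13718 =82308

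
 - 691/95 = - 8+69/95 = -7.27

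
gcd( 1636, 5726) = 818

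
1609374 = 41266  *39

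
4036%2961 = 1075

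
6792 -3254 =3538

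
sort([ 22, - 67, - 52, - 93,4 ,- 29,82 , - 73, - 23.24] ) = [ - 93, - 73, - 67, - 52 ,  -  29, - 23.24, 4,22,82 ]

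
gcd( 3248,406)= 406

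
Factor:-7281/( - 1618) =9/2 = 2^( - 1 )*3^2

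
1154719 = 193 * 5983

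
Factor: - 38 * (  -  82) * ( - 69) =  - 2^2*3^1 * 19^1*23^1*41^1 = - 215004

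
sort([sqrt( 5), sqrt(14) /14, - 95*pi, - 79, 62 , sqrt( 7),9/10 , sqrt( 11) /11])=[ - 95*pi, - 79,sqrt( 14) /14, sqrt(11 ) /11,  9/10 , sqrt(5),sqrt( 7), 62 ]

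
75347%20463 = 13958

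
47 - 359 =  - 312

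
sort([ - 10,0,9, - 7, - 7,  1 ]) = [ - 10,- 7, - 7, 0, 1,  9]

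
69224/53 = 69224/53=1306.11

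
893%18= 11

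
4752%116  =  112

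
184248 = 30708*6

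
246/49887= 82/16629 = 0.00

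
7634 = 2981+4653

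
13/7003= 13/7003 = 0.00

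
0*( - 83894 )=0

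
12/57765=4/19255 = 0.00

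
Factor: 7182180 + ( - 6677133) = 505047=3^1*79^1*2131^1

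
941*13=12233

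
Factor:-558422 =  - 2^1*279211^1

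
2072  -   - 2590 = 4662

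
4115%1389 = 1337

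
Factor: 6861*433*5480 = 2^3*3^1*5^1*137^1*433^1*2287^1 = 16280055240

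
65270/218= 299 + 44/109 = 299.40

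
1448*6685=9679880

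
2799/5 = 2799/5= 559.80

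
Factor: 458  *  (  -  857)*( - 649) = 254736394= 2^1 * 11^1*59^1*229^1 *857^1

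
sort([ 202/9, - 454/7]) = [ - 454/7,202/9]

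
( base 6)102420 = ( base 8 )20254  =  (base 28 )aik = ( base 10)8364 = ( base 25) d9e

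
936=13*72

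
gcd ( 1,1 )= 1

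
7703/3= 7703/3=2567.67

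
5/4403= 5/4403=0.00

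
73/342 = 73/342  =  0.21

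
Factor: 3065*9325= 5^3 *373^1*613^1 = 28581125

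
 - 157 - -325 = 168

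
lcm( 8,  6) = 24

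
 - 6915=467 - 7382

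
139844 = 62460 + 77384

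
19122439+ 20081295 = 39203734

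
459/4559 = 459/4559 = 0.10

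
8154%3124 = 1906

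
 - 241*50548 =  - 12182068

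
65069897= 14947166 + 50122731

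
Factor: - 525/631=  - 3^1*5^2*7^1*631^ ( - 1) 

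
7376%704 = 336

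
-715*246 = - 175890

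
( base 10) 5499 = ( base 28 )70B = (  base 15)1969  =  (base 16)157B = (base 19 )f48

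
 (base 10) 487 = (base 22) 103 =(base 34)eb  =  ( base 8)747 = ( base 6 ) 2131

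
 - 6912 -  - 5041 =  - 1871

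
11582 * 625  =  7238750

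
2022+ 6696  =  8718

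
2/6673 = 2/6673 = 0.00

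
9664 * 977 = 9441728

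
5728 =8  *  716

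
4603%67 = 47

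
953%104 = 17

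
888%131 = 102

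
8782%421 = 362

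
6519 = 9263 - 2744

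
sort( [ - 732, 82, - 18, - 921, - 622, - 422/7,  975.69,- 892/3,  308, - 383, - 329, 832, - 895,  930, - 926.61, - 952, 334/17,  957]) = [ - 952,-926.61, - 921 , - 895, -732, - 622,  -  383,-329,-892/3, - 422/7, - 18, 334/17, 82, 308,  832,  930 , 957,  975.69]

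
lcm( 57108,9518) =57108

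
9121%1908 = 1489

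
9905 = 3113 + 6792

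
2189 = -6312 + 8501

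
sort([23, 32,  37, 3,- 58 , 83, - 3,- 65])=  [ - 65, - 58 ,-3,  3, 23, 32, 37  ,  83 ]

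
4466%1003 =454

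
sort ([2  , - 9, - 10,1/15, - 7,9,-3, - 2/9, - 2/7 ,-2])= [ -10, - 9, -7, - 3, - 2, - 2/7, - 2/9 , 1/15,  2, 9]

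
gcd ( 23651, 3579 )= 1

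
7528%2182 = 982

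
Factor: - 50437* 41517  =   - 3^2 * 7^1*31^1 * 659^1*1627^1  =  - 2093992929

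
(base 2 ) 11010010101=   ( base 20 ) 445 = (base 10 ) 1685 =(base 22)3ad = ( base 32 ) 1kl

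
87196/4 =21799 =21799.00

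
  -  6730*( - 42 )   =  282660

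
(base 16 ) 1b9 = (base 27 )G9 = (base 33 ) dc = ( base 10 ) 441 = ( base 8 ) 671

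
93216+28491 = 121707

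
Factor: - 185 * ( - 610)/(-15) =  - 22570/3 = - 2^1*3^(  -  1)*5^1*37^1*61^1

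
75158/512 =37579/256 = 146.79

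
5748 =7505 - 1757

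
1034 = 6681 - 5647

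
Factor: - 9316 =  - 2^2*17^1*137^1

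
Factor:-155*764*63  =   - 7460460 = - 2^2 * 3^2*5^1 * 7^1 * 31^1*191^1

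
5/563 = 5/563 = 0.01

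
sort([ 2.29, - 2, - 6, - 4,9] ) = [ - 6, - 4, - 2,2.29,9]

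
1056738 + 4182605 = 5239343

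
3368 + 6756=10124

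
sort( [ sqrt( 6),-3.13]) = [  -  3.13, sqrt( 6 ) ]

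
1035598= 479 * 2162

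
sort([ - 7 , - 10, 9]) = [-10, -7, 9]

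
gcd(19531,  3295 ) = 1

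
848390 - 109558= 738832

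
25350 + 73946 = 99296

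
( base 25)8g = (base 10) 216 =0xD8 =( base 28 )7k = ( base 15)E6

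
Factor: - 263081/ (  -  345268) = 2^( - 2 )*7^2*11^(-1)*13^1*19^( - 1) = 637/836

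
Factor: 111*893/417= 19^1*37^1*47^1 * 139^( - 1 ) = 33041/139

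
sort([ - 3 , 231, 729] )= [-3, 231,729 ] 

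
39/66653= 39/66653 = 0.00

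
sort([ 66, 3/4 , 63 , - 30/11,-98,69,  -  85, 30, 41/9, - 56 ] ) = [ - 98,-85 , - 56, - 30/11, 3/4, 41/9, 30,63,66,69]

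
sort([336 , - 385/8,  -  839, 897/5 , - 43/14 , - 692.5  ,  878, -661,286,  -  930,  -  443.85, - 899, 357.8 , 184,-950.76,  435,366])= [  -  950.76, - 930,-899,  -  839,- 692.5, - 661 , - 443.85, - 385/8 , - 43/14, 897/5, 184,286 , 336, 357.8, 366, 435, 878]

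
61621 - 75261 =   -  13640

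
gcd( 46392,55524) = 12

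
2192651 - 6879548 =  - 4686897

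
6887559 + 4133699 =11021258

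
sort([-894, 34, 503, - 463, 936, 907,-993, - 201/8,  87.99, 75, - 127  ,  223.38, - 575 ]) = [ - 993 , - 894,- 575, - 463, - 127 ,-201/8  ,  34,75, 87.99, 223.38, 503, 907,936]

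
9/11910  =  3/3970 = 0.00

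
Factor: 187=11^1* 17^1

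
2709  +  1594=4303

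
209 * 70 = 14630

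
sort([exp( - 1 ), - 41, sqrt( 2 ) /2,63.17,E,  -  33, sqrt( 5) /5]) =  [ - 41,  -  33, exp( - 1), sqrt( 5)/5,sqrt( 2 ) /2 , E, 63.17 ] 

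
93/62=1 + 1/2 =1.50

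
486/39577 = 486/39577 = 0.01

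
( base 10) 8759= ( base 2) 10001000110111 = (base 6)104315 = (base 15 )28DE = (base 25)e09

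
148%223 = 148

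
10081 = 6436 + 3645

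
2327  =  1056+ 1271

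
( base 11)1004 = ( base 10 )1335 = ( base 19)3D5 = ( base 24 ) 27f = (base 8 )2467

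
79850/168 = 475 + 25/84 = 475.30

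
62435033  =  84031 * 743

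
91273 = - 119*( - 767) 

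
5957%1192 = 1189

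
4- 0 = 4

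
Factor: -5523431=-499^1*11069^1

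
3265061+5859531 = 9124592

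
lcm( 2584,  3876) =7752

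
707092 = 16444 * 43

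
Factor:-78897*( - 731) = 57673707 = 3^1* 7^1*13^1*17^3 * 43^1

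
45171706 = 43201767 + 1969939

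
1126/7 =160 + 6/7= 160.86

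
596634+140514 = 737148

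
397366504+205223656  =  602590160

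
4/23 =4/23 = 0.17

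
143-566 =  - 423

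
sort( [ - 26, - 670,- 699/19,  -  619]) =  [ - 670, - 619, - 699/19, -26]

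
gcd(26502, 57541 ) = 1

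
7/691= 7/691  =  0.01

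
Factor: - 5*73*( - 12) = 2^2*3^1*5^1*73^1 = 4380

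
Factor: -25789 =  - 17^1*37^1*41^1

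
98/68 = 49/34 = 1.44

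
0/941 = 0 = 0.00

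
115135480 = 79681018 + 35454462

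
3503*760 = 2662280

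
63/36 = 7/4 = 1.75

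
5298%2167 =964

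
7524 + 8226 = 15750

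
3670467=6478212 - 2807745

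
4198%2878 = 1320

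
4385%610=115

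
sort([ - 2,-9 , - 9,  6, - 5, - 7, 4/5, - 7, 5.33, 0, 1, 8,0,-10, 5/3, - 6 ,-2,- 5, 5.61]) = [ - 10,  -  9, - 9,  -  7, - 7, - 6, - 5,  -  5, -2, - 2,0, 0, 4/5,1,5/3, 5.33,  5.61, 6, 8]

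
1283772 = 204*6293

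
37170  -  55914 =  - 18744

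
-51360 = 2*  ( - 25680)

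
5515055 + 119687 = 5634742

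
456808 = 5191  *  88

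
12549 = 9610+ 2939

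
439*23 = 10097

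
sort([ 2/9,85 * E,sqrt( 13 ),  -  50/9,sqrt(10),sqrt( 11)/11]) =[ - 50/9,  2/9, sqrt( 11) /11,sqrt(10 ),sqrt( 13),  85*E]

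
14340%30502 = 14340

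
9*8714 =78426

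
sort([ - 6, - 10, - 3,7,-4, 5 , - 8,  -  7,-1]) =[  -  10, - 8, - 7, - 6, - 4,-3, - 1,5, 7]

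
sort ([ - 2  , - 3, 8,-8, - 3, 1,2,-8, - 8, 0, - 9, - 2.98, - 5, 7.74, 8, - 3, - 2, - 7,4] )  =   [ - 9, - 8 , - 8, - 8, - 7, - 5  , - 3, - 3,-3,-2.98, - 2, - 2, 0,1, 2,  4, 7.74, 8,8]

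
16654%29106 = 16654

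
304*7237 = 2200048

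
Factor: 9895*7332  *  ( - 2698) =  - 195740277720 = - 2^3*3^1 *5^1*13^1*19^1*47^1*71^1*1979^1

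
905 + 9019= 9924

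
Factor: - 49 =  - 7^2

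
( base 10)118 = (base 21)5D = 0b1110110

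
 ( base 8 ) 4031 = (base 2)100000011001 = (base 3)2211210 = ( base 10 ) 2073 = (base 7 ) 6021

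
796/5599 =796/5599 = 0.14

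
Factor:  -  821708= - 2^2*205427^1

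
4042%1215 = 397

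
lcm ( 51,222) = 3774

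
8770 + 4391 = 13161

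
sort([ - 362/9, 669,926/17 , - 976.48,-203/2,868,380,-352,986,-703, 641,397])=[ - 976.48, - 703, - 352,  -  203/2, - 362/9,926/17,380,397 , 641,669, 868,986 ] 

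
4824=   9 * 536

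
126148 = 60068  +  66080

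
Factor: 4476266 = 2^1*29^1*71^1*1087^1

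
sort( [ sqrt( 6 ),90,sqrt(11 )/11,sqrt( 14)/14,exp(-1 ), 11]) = [ sqrt( 14) /14, sqrt( 11)/11,exp(  -  1), sqrt( 6), 11 , 90]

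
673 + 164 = 837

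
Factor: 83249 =17^1*59^1*83^1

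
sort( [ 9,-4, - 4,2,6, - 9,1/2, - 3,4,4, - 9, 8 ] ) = [ - 9, - 9, - 4, - 4, - 3,1/2,2 , 4, 4,6,8, 9] 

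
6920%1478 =1008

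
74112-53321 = 20791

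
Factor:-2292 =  - 2^2*3^1*191^1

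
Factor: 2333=2333^1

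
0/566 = 0 = 0.00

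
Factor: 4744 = 2^3*593^1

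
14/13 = 1 + 1/13 = 1.08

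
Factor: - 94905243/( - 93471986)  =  2^( -1 )*3^3*137^1*1931^( - 1)*24203^(-1) * 25657^1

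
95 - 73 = 22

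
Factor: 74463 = 3^1 * 24821^1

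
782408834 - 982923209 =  - 200514375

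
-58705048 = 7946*( -7388)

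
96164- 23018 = 73146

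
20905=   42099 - 21194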